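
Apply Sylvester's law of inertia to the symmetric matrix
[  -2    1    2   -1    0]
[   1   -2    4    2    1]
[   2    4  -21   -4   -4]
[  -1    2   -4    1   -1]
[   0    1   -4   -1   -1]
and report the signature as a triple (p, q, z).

step 0: pivot -2 → sign −
step 1: pivot -3/2 → sign −
step 2: pivot -7/3 → sign −
step 3: pivot 3 → sign +
step 4: pivot -1/7 → sign −
signature = (1, 4, 0)

Answer: (1, 4, 0)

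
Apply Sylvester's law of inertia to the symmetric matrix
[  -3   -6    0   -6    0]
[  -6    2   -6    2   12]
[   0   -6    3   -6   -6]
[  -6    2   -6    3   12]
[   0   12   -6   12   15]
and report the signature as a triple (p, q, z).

Answer: (4, 1, 0)

Derivation:
step 0: pivot -3 → sign −
step 1: pivot 14 → sign +
step 2: pivot 3/7 → sign +
step 3: pivot 1 → sign +
step 4: pivot 3 → sign +
signature = (4, 1, 0)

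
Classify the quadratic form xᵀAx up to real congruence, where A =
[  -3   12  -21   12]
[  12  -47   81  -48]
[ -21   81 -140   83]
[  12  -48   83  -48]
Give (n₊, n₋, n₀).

step 0: pivot -3 → sign −
step 1: pivot 1 → sign +
step 2: pivot -2 → sign −
step 3: pivot 1/2 → sign +
signature = (2, 2, 0)

Answer: (2, 2, 0)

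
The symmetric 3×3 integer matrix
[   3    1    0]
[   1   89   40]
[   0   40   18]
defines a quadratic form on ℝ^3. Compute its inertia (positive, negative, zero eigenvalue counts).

step 0: pivot 3 → sign +
step 1: pivot 266/3 → sign +
step 2: pivot -6/133 → sign −
signature = (2, 1, 0)

Answer: (2, 1, 0)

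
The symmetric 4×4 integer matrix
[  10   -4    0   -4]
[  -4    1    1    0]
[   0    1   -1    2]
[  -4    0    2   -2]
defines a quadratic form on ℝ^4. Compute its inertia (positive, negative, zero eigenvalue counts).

step 0: pivot 10 → sign +
step 1: pivot -3/5 → sign −
step 2: pivot 2/3 → sign +
step 3: row/col 3 already zero → sign 0
signature = (2, 1, 1)

Answer: (2, 1, 1)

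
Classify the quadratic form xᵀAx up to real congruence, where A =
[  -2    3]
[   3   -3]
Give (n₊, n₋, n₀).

step 0: pivot -2 → sign −
step 1: pivot 3/2 → sign +
signature = (1, 1, 0)

Answer: (1, 1, 0)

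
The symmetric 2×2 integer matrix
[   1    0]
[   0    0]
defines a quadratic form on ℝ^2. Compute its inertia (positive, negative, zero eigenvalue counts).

step 0: pivot 1 → sign +
step 1: row/col 1 already zero → sign 0
signature = (1, 0, 1)

Answer: (1, 0, 1)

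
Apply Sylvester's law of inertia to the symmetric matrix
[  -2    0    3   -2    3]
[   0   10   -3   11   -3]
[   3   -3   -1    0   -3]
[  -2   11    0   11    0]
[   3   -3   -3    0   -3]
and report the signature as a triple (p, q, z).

step 0: pivot -2 → sign −
step 1: pivot 10 → sign +
step 2: pivot 13/5 → sign +
step 3: pivot 45/52 → sign +
step 4: pivot 2/5 → sign +
signature = (4, 1, 0)

Answer: (4, 1, 0)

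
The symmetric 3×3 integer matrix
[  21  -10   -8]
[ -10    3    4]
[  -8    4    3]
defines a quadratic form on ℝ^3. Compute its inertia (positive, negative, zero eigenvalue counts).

Answer: (1, 2, 0)

Derivation:
step 0: pivot 21 → sign +
step 1: pivot -37/21 → sign −
step 2: pivot -1/37 → sign −
signature = (1, 2, 0)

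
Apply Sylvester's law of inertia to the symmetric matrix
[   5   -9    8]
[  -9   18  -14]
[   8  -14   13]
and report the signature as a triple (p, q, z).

Answer: (3, 0, 0)

Derivation:
step 0: pivot 5 → sign +
step 1: pivot 9/5 → sign +
step 2: pivot 1/9 → sign +
signature = (3, 0, 0)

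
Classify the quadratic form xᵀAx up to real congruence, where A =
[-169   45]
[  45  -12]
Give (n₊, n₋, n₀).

step 0: pivot -169 → sign −
step 1: pivot -3/169 → sign −
signature = (0, 2, 0)

Answer: (0, 2, 0)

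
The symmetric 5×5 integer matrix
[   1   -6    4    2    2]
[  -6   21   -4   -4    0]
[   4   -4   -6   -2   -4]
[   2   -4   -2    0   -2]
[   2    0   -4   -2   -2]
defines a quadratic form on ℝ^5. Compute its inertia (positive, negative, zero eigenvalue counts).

step 0: pivot 1 → sign +
step 1: pivot -15 → sign −
step 2: pivot 14/3 → sign +
step 3: pivot 6/35 → sign +
step 4: row/col 4 already zero → sign 0
signature = (3, 1, 1)

Answer: (3, 1, 1)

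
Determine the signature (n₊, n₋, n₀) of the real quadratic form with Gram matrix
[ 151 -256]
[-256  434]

Answer: (1, 1, 0)

Derivation:
step 0: pivot 151 → sign +
step 1: pivot -2/151 → sign −
signature = (1, 1, 0)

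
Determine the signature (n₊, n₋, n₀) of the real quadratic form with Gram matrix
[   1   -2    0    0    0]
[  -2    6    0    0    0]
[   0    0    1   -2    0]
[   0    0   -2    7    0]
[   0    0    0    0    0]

Answer: (4, 0, 1)

Derivation:
step 0: pivot 1 → sign +
step 1: pivot 2 → sign +
step 2: pivot 1 → sign +
step 3: pivot 3 → sign +
step 4: row/col 4 already zero → sign 0
signature = (4, 0, 1)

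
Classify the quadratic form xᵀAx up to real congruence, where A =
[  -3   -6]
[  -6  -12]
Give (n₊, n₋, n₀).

step 0: pivot -3 → sign −
step 1: row/col 1 already zero → sign 0
signature = (0, 1, 1)

Answer: (0, 1, 1)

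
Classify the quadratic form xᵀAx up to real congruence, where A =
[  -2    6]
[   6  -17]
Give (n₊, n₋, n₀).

step 0: pivot -2 → sign −
step 1: pivot 1 → sign +
signature = (1, 1, 0)

Answer: (1, 1, 0)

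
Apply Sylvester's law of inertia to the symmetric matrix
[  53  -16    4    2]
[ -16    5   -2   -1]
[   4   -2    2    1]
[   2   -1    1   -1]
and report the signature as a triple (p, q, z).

step 0: pivot 53 → sign +
step 1: pivot 9/53 → sign +
step 2: pivot -2 → sign −
step 3: pivot -3/2 → sign −
signature = (2, 2, 0)

Answer: (2, 2, 0)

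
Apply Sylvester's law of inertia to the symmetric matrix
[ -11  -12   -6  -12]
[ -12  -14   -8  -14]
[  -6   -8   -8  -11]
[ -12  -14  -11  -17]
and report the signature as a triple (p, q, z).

step 0: pivot -11 → sign −
step 1: pivot -10/11 → sign −
step 2: pivot -12/5 → sign −
step 3: pivot 3/4 → sign +
signature = (1, 3, 0)

Answer: (1, 3, 0)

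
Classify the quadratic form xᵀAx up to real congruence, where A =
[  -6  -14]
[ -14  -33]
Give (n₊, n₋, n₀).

Answer: (0, 2, 0)

Derivation:
step 0: pivot -6 → sign −
step 1: pivot -1/3 → sign −
signature = (0, 2, 0)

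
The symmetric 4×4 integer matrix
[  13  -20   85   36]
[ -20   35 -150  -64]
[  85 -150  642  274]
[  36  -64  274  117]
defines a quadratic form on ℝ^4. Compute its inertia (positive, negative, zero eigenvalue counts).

step 0: pivot 13 → sign +
step 1: pivot 55/13 → sign +
step 2: pivot -13/11 → sign −
step 3: pivot 1/65 → sign +
signature = (3, 1, 0)

Answer: (3, 1, 0)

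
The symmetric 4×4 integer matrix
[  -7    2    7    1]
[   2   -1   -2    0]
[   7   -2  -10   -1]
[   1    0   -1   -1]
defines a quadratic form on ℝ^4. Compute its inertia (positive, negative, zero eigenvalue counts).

Answer: (0, 4, 0)

Derivation:
step 0: pivot -7 → sign −
step 1: pivot -3/7 → sign −
step 2: pivot -3 → sign −
step 3: pivot -2/3 → sign −
signature = (0, 4, 0)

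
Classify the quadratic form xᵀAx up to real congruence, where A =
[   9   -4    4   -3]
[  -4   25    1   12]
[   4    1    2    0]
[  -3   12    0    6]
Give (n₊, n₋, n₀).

Answer: (3, 1, 0)

Derivation:
step 0: pivot 9 → sign +
step 1: pivot 209/9 → sign +
step 2: pivot -23/209 → sign −
step 3: pivot 3/23 → sign +
signature = (3, 1, 0)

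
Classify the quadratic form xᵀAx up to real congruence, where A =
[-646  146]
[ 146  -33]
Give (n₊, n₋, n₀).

step 0: pivot -646 → sign −
step 1: pivot -1/323 → sign −
signature = (0, 2, 0)

Answer: (0, 2, 0)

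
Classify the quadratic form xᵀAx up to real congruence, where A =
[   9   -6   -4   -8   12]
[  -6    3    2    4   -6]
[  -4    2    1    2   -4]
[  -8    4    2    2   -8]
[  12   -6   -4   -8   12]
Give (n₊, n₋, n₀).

step 0: pivot 9 → sign +
step 1: pivot -1 → sign −
step 2: pivot -1/3 → sign −
step 3: pivot -2 → sign −
step 4: row/col 4 already zero → sign 0
signature = (1, 3, 1)

Answer: (1, 3, 1)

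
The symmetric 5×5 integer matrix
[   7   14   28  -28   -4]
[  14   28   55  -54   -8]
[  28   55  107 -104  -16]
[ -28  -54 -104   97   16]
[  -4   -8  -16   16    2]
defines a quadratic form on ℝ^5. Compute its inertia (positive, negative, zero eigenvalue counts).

Answer: (2, 3, 0)

Derivation:
step 0: pivot 7 → sign +
step 1: pivot -5 → sign −
step 2: pivot 1/5 → sign +
step 3: pivot -3 → sign −
step 4: pivot -2/7 → sign −
signature = (2, 3, 0)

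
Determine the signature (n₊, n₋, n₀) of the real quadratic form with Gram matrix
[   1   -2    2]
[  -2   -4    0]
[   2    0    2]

Answer: (1, 1, 1)

Derivation:
step 0: pivot 1 → sign +
step 1: pivot -8 → sign −
step 2: row/col 2 already zero → sign 0
signature = (1, 1, 1)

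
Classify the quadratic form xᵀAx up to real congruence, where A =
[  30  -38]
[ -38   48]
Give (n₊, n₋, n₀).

Answer: (1, 1, 0)

Derivation:
step 0: pivot 30 → sign +
step 1: pivot -2/15 → sign −
signature = (1, 1, 0)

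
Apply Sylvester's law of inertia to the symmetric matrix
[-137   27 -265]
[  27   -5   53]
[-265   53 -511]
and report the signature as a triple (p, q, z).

step 0: pivot -137 → sign −
step 1: pivot 44/137 → sign +
step 2: pivot -3/11 → sign −
signature = (1, 2, 0)

Answer: (1, 2, 0)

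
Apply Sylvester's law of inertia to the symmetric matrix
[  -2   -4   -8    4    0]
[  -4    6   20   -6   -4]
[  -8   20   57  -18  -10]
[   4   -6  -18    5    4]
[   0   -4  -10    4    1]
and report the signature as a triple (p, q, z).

step 0: pivot -2 → sign −
step 1: pivot 14 → sign +
step 2: pivot -25/7 → sign −
step 3: pivot 3/25 → sign +
step 4: pivot -1/3 → sign −
signature = (2, 3, 0)

Answer: (2, 3, 0)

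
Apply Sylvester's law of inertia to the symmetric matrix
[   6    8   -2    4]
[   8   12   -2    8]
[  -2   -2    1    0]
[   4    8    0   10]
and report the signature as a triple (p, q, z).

Answer: (3, 0, 1)

Derivation:
step 0: pivot 6 → sign +
step 1: pivot 4/3 → sign +
step 2: pivot 2 → sign +
step 3: row/col 3 already zero → sign 0
signature = (3, 0, 1)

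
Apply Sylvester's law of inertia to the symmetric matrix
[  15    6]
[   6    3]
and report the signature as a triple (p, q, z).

step 0: pivot 15 → sign +
step 1: pivot 3/5 → sign +
signature = (2, 0, 0)

Answer: (2, 0, 0)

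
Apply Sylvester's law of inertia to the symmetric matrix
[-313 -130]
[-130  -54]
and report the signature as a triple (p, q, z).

step 0: pivot -313 → sign −
step 1: pivot -2/313 → sign −
signature = (0, 2, 0)

Answer: (0, 2, 0)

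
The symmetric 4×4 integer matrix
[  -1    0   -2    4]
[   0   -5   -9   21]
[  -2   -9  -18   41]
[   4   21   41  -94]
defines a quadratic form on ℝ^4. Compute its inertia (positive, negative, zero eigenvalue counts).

step 0: pivot -1 → sign −
step 1: pivot -5 → sign −
step 2: pivot 11/5 → sign +
step 3: pivot -3/11 → sign −
signature = (1, 3, 0)

Answer: (1, 3, 0)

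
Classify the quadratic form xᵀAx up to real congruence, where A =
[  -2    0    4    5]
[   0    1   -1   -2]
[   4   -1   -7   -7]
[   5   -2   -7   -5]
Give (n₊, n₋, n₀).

step 0: pivot -2 → sign −
step 1: pivot 1 → sign +
step 2: pivot 7/2 → sign +
step 3: pivot -2/7 → sign −
signature = (2, 2, 0)

Answer: (2, 2, 0)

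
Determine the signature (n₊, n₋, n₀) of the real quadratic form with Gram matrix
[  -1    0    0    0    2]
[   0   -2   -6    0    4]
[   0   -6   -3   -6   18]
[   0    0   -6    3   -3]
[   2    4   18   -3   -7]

step 0: pivot -1 → sign −
step 1: pivot -2 → sign −
step 2: pivot 15 → sign +
step 3: pivot 3/5 → sign +
step 4: pivot 2 → sign +
signature = (3, 2, 0)

Answer: (3, 2, 0)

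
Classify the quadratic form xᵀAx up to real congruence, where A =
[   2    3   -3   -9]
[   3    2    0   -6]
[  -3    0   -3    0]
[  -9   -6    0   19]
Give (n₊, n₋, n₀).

step 0: pivot 2 → sign +
step 1: pivot -5/2 → sign −
step 2: pivot 3/5 → sign +
step 3: pivot 1 → sign +
signature = (3, 1, 0)

Answer: (3, 1, 0)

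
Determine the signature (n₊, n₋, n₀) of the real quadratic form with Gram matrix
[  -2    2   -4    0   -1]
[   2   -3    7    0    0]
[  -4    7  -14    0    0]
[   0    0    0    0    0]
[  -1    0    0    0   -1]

Answer: (2, 2, 1)

Derivation:
step 0: pivot -2 → sign −
step 1: pivot -1 → sign −
step 2: pivot 3 → sign +
step 3: pivot 1/6 → sign +
step 4: row/col 4 already zero → sign 0
signature = (2, 2, 1)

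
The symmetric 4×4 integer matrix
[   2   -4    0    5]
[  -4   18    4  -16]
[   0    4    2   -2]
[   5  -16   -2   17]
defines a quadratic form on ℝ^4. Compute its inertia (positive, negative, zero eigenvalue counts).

step 0: pivot 2 → sign +
step 1: pivot 10 → sign +
step 2: pivot 2/5 → sign +
step 3: pivot 1/2 → sign +
signature = (4, 0, 0)

Answer: (4, 0, 0)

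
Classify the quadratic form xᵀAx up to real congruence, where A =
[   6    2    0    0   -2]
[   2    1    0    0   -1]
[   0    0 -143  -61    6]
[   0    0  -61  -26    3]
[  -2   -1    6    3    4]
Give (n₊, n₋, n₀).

Answer: (3, 2, 0)

Derivation:
step 0: pivot 6 → sign +
step 1: pivot 1/3 → sign +
step 2: pivot -143 → sign −
step 3: pivot 3/143 → sign +
step 4: pivot -6 → sign −
signature = (3, 2, 0)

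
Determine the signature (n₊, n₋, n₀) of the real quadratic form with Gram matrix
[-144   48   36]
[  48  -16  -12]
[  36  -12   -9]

step 0: pivot -144 → sign −
step 1: row/col 1 already zero → sign 0
step 2: row/col 2 already zero → sign 0
signature = (0, 1, 2)

Answer: (0, 1, 2)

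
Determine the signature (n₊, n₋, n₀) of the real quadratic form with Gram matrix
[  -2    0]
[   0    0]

step 0: pivot -2 → sign −
step 1: row/col 1 already zero → sign 0
signature = (0, 1, 1)

Answer: (0, 1, 1)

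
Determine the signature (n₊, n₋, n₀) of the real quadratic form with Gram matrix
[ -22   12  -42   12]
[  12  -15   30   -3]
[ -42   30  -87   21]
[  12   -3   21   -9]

step 0: pivot -22 → sign −
step 1: pivot -93/11 → sign −
step 2: pivot -27/31 → sign −
step 3: pivot 1/3 → sign +
signature = (1, 3, 0)

Answer: (1, 3, 0)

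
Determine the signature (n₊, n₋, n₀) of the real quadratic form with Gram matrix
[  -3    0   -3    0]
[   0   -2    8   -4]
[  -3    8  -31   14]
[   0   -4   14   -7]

Answer: (1, 2, 1)

Derivation:
step 0: pivot -3 → sign −
step 1: pivot -2 → sign −
step 2: pivot 4 → sign +
step 3: row/col 3 already zero → sign 0
signature = (1, 2, 1)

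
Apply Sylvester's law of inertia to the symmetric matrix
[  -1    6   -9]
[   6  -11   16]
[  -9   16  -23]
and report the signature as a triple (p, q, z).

step 0: pivot -1 → sign −
step 1: pivot 25 → sign +
step 2: pivot 6/25 → sign +
signature = (2, 1, 0)

Answer: (2, 1, 0)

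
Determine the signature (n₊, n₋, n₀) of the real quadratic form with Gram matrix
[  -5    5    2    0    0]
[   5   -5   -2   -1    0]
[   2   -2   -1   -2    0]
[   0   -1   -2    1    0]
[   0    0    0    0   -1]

step 0: pivot -5 → sign −
step 1: pivot -1/5 → sign −
step 2: pivot 21 → sign +
step 3: pivot -1/21 → sign −
step 4: pivot -1 → sign −
signature = (1, 4, 0)

Answer: (1, 4, 0)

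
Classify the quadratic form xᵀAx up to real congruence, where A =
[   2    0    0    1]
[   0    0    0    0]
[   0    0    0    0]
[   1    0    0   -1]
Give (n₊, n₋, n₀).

Answer: (1, 1, 2)

Derivation:
step 0: pivot 2 → sign +
step 1: pivot -3/2 → sign −
step 2: row/col 2 already zero → sign 0
step 3: row/col 3 already zero → sign 0
signature = (1, 1, 2)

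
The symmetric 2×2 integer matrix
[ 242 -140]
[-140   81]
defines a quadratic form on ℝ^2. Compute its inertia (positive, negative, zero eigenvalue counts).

step 0: pivot 242 → sign +
step 1: pivot 1/121 → sign +
signature = (2, 0, 0)

Answer: (2, 0, 0)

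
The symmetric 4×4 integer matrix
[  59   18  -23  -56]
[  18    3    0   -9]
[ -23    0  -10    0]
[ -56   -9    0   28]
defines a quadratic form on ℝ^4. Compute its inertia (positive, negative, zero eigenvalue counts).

step 0: pivot 59 → sign +
step 1: pivot -147/59 → sign −
step 2: pivot 39/49 → sign +
step 3: pivot -1/39 → sign −
signature = (2, 2, 0)

Answer: (2, 2, 0)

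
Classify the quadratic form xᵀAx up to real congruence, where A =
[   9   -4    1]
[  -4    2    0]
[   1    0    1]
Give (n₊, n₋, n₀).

Answer: (2, 0, 1)

Derivation:
step 0: pivot 9 → sign +
step 1: pivot 2/9 → sign +
step 2: row/col 2 already zero → sign 0
signature = (2, 0, 1)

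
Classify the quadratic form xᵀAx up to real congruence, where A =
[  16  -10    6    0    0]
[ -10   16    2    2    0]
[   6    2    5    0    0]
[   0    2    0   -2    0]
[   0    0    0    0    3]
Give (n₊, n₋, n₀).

Answer: (3, 2, 0)

Derivation:
step 0: pivot 16 → sign +
step 1: pivot 39/4 → sign +
step 2: pivot -25/39 → sign −
step 3: pivot -6/25 → sign −
step 4: pivot 3 → sign +
signature = (3, 2, 0)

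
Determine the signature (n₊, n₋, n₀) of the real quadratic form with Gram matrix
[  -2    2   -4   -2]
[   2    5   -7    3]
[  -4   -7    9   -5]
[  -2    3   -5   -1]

step 0: pivot -2 → sign −
step 1: pivot 7 → sign +
step 2: pivot -2/7 → sign −
step 3: pivot 2 → sign +
signature = (2, 2, 0)

Answer: (2, 2, 0)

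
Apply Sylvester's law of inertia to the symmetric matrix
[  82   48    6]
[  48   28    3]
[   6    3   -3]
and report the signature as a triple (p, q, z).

step 0: pivot 82 → sign +
step 1: pivot -4/41 → sign −
step 2: pivot -3/4 → sign −
signature = (1, 2, 0)

Answer: (1, 2, 0)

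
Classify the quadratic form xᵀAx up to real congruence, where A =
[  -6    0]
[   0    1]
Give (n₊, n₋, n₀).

step 0: pivot -6 → sign −
step 1: pivot 1 → sign +
signature = (1, 1, 0)

Answer: (1, 1, 0)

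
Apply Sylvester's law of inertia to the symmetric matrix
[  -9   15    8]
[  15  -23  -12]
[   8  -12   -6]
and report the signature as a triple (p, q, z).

Answer: (2, 1, 0)

Derivation:
step 0: pivot -9 → sign −
step 1: pivot 2 → sign +
step 2: pivot 2/9 → sign +
signature = (2, 1, 0)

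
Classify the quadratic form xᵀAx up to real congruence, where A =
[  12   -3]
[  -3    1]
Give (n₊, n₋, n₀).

Answer: (2, 0, 0)

Derivation:
step 0: pivot 12 → sign +
step 1: pivot 1/4 → sign +
signature = (2, 0, 0)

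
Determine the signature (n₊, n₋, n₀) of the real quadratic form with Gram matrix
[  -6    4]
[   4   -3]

step 0: pivot -6 → sign −
step 1: pivot -1/3 → sign −
signature = (0, 2, 0)

Answer: (0, 2, 0)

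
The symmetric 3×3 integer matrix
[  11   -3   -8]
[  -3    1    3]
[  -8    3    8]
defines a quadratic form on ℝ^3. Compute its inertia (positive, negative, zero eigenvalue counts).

Answer: (2, 1, 0)

Derivation:
step 0: pivot 11 → sign +
step 1: pivot 2/11 → sign +
step 2: pivot -3/2 → sign −
signature = (2, 1, 0)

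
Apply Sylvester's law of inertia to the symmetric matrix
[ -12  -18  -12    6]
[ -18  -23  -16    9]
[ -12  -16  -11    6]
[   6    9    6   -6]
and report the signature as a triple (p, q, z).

Answer: (1, 2, 1)

Derivation:
step 0: pivot -12 → sign −
step 1: pivot 4 → sign +
step 2: pivot -3 → sign −
step 3: row/col 3 already zero → sign 0
signature = (1, 2, 1)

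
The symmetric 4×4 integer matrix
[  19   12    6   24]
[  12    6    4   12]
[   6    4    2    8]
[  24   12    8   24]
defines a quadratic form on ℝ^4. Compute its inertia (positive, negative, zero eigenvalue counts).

Answer: (2, 1, 1)

Derivation:
step 0: pivot 19 → sign +
step 1: pivot -30/19 → sign −
step 2: pivot 2/15 → sign +
step 3: row/col 3 already zero → sign 0
signature = (2, 1, 1)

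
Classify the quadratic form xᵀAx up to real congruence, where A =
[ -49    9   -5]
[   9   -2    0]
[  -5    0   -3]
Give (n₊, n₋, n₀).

Answer: (0, 3, 0)

Derivation:
step 0: pivot -49 → sign −
step 1: pivot -17/49 → sign −
step 2: pivot -1/17 → sign −
signature = (0, 3, 0)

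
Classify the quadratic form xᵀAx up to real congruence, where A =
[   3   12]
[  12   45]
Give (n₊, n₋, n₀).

step 0: pivot 3 → sign +
step 1: pivot -3 → sign −
signature = (1, 1, 0)

Answer: (1, 1, 0)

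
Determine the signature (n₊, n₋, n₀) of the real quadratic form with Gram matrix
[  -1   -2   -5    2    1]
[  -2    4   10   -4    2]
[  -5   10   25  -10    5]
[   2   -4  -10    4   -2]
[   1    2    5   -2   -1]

Answer: (1, 1, 3)

Derivation:
step 0: pivot -1 → sign −
step 1: pivot 8 → sign +
step 2: row/col 2 already zero → sign 0
step 3: row/col 3 already zero → sign 0
step 4: row/col 4 already zero → sign 0
signature = (1, 1, 3)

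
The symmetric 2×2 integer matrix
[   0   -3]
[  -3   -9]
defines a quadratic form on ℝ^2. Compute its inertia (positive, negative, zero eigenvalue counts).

Answer: (1, 1, 0)

Derivation:
step 0: pivot -9 → sign −
step 1: pivot 1 → sign +
signature = (1, 1, 0)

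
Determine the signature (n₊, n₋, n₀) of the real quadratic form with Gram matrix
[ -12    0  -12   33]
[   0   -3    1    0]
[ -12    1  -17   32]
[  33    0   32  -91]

Answer: (0, 4, 0)

Derivation:
step 0: pivot -12 → sign −
step 1: pivot -3 → sign −
step 2: pivot -14/3 → sign −
step 3: pivot -1/28 → sign −
signature = (0, 4, 0)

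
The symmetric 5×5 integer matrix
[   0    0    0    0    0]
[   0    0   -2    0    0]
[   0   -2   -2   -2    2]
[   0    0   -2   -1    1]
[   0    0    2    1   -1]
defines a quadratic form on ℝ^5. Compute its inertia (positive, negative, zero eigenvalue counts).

Answer: (1, 2, 2)

Derivation:
step 0: pivot -2 → sign −
step 1: pivot 2 → sign +
step 2: pivot -1 → sign −
step 3: row/col 3 already zero → sign 0
step 4: row/col 4 already zero → sign 0
signature = (1, 2, 2)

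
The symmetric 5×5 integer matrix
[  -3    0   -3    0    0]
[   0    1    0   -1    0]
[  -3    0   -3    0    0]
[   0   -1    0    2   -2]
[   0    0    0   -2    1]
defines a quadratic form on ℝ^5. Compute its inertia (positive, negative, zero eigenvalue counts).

step 0: pivot -3 → sign −
step 1: pivot 1 → sign +
step 2: pivot 1 → sign +
step 3: pivot -3 → sign −
step 4: row/col 4 already zero → sign 0
signature = (2, 2, 1)

Answer: (2, 2, 1)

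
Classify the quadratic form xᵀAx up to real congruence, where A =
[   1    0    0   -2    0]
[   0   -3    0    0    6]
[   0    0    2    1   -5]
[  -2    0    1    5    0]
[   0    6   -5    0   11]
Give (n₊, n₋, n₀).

step 0: pivot 1 → sign +
step 1: pivot -3 → sign −
step 2: pivot 2 → sign +
step 3: pivot 1/2 → sign +
step 4: pivot -2 → sign −
signature = (3, 2, 0)

Answer: (3, 2, 0)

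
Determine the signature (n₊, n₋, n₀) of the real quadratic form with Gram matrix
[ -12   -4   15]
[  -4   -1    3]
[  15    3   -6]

Answer: (2, 1, 0)

Derivation:
step 0: pivot -12 → sign −
step 1: pivot 1/3 → sign +
step 2: pivot 3/4 → sign +
signature = (2, 1, 0)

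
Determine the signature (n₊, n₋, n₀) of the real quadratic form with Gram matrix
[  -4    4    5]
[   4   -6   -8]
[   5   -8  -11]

step 0: pivot -4 → sign −
step 1: pivot -2 → sign −
step 2: pivot -1/4 → sign −
signature = (0, 3, 0)

Answer: (0, 3, 0)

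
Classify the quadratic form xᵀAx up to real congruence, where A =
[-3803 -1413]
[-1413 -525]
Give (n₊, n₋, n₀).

Answer: (0, 2, 0)

Derivation:
step 0: pivot -3803 → sign −
step 1: pivot -6/3803 → sign −
signature = (0, 2, 0)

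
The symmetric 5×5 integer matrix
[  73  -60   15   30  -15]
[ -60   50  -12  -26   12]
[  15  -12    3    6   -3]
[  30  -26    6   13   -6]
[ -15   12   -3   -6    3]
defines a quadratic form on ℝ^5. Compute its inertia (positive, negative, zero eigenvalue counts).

Answer: (2, 2, 1)

Derivation:
step 0: pivot 73 → sign +
step 1: pivot 50/73 → sign +
step 2: pivot -6/25 → sign −
step 3: pivot -1 → sign −
step 4: row/col 4 already zero → sign 0
signature = (2, 2, 1)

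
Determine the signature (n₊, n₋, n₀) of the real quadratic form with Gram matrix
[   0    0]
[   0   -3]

step 0: pivot -3 → sign −
step 1: row/col 1 already zero → sign 0
signature = (0, 1, 1)

Answer: (0, 1, 1)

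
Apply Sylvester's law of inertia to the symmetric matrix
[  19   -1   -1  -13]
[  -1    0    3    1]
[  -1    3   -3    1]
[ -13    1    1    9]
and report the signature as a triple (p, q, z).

step 0: pivot 19 → sign +
step 1: pivot -1/19 → sign −
step 2: pivot 162 → sign +
step 3: row/col 3 already zero → sign 0
signature = (2, 1, 1)

Answer: (2, 1, 1)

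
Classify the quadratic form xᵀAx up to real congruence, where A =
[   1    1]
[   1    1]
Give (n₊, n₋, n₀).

step 0: pivot 1 → sign +
step 1: row/col 1 already zero → sign 0
signature = (1, 0, 1)

Answer: (1, 0, 1)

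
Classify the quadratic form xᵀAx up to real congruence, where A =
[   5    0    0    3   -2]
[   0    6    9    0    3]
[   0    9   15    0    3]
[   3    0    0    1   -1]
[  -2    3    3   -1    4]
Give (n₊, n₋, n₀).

Answer: (4, 1, 0)

Derivation:
step 0: pivot 5 → sign +
step 1: pivot 6 → sign +
step 2: pivot 3/2 → sign +
step 3: pivot -4/5 → sign −
step 4: pivot 1/4 → sign +
signature = (4, 1, 0)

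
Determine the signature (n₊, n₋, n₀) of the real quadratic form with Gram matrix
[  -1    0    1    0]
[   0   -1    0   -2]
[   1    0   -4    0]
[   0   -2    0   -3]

Answer: (1, 3, 0)

Derivation:
step 0: pivot -1 → sign −
step 1: pivot -1 → sign −
step 2: pivot -3 → sign −
step 3: pivot 1 → sign +
signature = (1, 3, 0)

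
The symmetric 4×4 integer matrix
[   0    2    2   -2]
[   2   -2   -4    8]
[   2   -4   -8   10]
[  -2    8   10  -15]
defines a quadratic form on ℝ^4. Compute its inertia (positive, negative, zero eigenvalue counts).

step 0: pivot -2 → sign −
step 1: pivot 2 → sign +
step 2: pivot -2 → sign −
step 3: pivot -1 → sign −
signature = (1, 3, 0)

Answer: (1, 3, 0)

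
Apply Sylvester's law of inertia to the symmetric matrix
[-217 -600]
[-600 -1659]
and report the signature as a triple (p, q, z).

Answer: (0, 2, 0)

Derivation:
step 0: pivot -217 → sign −
step 1: pivot -3/217 → sign −
signature = (0, 2, 0)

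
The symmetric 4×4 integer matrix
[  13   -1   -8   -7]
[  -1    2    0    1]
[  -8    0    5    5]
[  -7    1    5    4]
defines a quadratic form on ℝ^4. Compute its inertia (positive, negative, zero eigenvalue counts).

Answer: (3, 1, 0)

Derivation:
step 0: pivot 13 → sign +
step 1: pivot 25/13 → sign +
step 2: pivot -3/25 → sign −
step 3: pivot 6 → sign +
signature = (3, 1, 0)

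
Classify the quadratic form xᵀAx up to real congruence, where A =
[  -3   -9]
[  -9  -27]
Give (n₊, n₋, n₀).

step 0: pivot -3 → sign −
step 1: row/col 1 already zero → sign 0
signature = (0, 1, 1)

Answer: (0, 1, 1)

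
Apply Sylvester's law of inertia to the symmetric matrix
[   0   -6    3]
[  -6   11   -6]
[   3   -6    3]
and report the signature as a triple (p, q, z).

Answer: (1, 2, 0)

Derivation:
step 0: pivot 11 → sign +
step 1: pivot -36/11 → sign −
step 2: pivot -1/4 → sign −
signature = (1, 2, 0)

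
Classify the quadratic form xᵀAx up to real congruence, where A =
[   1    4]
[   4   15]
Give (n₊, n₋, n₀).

Answer: (1, 1, 0)

Derivation:
step 0: pivot 1 → sign +
step 1: pivot -1 → sign −
signature = (1, 1, 0)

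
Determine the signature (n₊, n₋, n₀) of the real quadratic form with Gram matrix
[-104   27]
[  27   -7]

step 0: pivot -104 → sign −
step 1: pivot 1/104 → sign +
signature = (1, 1, 0)

Answer: (1, 1, 0)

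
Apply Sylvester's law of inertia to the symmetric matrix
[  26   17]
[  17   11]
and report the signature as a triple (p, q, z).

Answer: (1, 1, 0)

Derivation:
step 0: pivot 26 → sign +
step 1: pivot -3/26 → sign −
signature = (1, 1, 0)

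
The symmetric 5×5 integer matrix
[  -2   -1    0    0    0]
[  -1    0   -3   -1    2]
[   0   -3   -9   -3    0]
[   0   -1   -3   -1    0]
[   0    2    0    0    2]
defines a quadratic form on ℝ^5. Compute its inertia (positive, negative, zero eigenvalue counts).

step 0: pivot -2 → sign −
step 1: pivot 1/2 → sign +
step 2: pivot -27 → sign −
step 3: pivot -2/3 → sign −
step 4: row/col 4 already zero → sign 0
signature = (1, 3, 1)

Answer: (1, 3, 1)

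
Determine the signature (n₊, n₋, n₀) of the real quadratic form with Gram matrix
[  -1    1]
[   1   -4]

step 0: pivot -1 → sign −
step 1: pivot -3 → sign −
signature = (0, 2, 0)

Answer: (0, 2, 0)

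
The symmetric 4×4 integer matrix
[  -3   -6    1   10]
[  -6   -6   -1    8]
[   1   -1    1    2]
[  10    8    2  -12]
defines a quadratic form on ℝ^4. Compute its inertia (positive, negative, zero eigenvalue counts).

step 0: pivot -3 → sign −
step 1: pivot 6 → sign +
step 2: pivot -1/6 → sign −
step 3: row/col 3 already zero → sign 0
signature = (1, 2, 1)

Answer: (1, 2, 1)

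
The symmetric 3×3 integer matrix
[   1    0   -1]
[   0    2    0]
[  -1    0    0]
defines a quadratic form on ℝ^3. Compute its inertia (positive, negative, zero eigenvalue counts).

Answer: (2, 1, 0)

Derivation:
step 0: pivot 1 → sign +
step 1: pivot 2 → sign +
step 2: pivot -1 → sign −
signature = (2, 1, 0)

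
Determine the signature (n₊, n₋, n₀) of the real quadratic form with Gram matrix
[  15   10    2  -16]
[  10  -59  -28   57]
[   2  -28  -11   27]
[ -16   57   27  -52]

step 0: pivot 15 → sign +
step 1: pivot -197/3 → sign −
step 2: pivot 1809/985 → sign +
step 3: pivot 2/201 → sign +
signature = (3, 1, 0)

Answer: (3, 1, 0)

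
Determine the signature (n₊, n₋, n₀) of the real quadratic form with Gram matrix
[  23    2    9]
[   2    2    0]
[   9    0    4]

step 0: pivot 23 → sign +
step 1: pivot 42/23 → sign +
step 2: pivot 1/7 → sign +
signature = (3, 0, 0)

Answer: (3, 0, 0)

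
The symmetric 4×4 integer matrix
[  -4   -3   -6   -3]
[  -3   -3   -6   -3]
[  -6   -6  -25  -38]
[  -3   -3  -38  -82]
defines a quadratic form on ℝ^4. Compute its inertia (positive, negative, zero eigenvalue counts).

step 0: pivot -4 → sign −
step 1: pivot -3/4 → sign −
step 2: pivot -13 → sign −
step 3: pivot -3/13 → sign −
signature = (0, 4, 0)

Answer: (0, 4, 0)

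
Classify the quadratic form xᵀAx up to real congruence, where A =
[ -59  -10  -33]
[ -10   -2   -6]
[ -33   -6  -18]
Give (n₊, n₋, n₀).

Answer: (1, 2, 0)

Derivation:
step 0: pivot -59 → sign −
step 1: pivot -18/59 → sign −
step 2: pivot 1 → sign +
signature = (1, 2, 0)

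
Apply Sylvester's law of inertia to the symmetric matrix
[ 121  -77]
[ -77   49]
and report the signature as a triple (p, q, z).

step 0: pivot 121 → sign +
step 1: row/col 1 already zero → sign 0
signature = (1, 0, 1)

Answer: (1, 0, 1)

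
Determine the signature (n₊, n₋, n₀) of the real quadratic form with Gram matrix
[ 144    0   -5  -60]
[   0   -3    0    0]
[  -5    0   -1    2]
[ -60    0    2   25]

step 0: pivot 144 → sign +
step 1: pivot -3 → sign −
step 2: pivot -169/144 → sign −
step 3: pivot 1/169 → sign +
signature = (2, 2, 0)

Answer: (2, 2, 0)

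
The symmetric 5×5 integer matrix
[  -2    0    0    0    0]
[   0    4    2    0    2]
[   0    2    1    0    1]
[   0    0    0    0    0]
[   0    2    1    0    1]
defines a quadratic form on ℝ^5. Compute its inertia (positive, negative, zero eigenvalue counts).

step 0: pivot -2 → sign −
step 1: pivot 4 → sign +
step 2: row/col 2 already zero → sign 0
step 3: row/col 3 already zero → sign 0
step 4: row/col 4 already zero → sign 0
signature = (1, 1, 3)

Answer: (1, 1, 3)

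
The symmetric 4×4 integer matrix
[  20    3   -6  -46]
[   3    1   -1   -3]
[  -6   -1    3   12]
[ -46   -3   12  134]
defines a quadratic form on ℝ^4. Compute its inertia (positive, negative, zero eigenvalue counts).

Answer: (3, 1, 0)

Derivation:
step 0: pivot 20 → sign +
step 1: pivot 11/20 → sign +
step 2: pivot 13/11 → sign +
step 3: pivot -6/13 → sign −
signature = (3, 1, 0)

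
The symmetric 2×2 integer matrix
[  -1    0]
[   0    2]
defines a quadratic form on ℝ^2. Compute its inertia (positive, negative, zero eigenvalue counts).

Answer: (1, 1, 0)

Derivation:
step 0: pivot -1 → sign −
step 1: pivot 2 → sign +
signature = (1, 1, 0)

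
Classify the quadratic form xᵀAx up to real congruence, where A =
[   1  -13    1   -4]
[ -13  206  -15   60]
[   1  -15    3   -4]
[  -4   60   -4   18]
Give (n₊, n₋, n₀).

step 0: pivot 1 → sign +
step 1: pivot 37 → sign +
step 2: pivot 70/37 → sign +
step 3: pivot 6/35 → sign +
signature = (4, 0, 0)

Answer: (4, 0, 0)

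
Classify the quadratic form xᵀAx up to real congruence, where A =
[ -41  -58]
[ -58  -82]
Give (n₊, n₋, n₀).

Answer: (1, 1, 0)

Derivation:
step 0: pivot -41 → sign −
step 1: pivot 2/41 → sign +
signature = (1, 1, 0)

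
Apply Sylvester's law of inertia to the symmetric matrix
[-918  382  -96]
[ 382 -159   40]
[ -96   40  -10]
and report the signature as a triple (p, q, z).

Answer: (1, 2, 0)

Derivation:
step 0: pivot -918 → sign −
step 1: pivot -19/459 → sign −
step 2: pivot 2/19 → sign +
signature = (1, 2, 0)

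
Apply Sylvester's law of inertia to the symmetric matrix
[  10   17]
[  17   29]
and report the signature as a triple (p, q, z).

Answer: (2, 0, 0)

Derivation:
step 0: pivot 10 → sign +
step 1: pivot 1/10 → sign +
signature = (2, 0, 0)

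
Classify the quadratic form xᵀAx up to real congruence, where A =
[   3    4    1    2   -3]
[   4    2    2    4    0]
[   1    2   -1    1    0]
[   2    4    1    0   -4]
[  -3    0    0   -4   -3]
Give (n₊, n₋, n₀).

step 0: pivot 3 → sign +
step 1: pivot -10/3 → sign −
step 2: pivot -6/5 → sign −
step 3: pivot -1/2 → sign −
step 4: pivot 2 → sign +
signature = (2, 3, 0)

Answer: (2, 3, 0)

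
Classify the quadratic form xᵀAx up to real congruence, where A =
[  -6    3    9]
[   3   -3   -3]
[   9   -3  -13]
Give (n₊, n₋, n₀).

step 0: pivot -6 → sign −
step 1: pivot -3/2 → sign −
step 2: pivot 2 → sign +
signature = (1, 2, 0)

Answer: (1, 2, 0)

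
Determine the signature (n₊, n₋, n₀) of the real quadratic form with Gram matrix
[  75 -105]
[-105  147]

step 0: pivot 75 → sign +
step 1: row/col 1 already zero → sign 0
signature = (1, 0, 1)

Answer: (1, 0, 1)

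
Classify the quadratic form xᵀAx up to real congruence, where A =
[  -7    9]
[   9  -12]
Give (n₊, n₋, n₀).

step 0: pivot -7 → sign −
step 1: pivot -3/7 → sign −
signature = (0, 2, 0)

Answer: (0, 2, 0)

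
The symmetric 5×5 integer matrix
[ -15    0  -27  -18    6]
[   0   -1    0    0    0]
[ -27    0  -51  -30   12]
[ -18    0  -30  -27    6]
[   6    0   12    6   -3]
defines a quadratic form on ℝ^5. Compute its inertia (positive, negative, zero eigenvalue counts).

Answer: (0, 4, 1)

Derivation:
step 0: pivot -15 → sign −
step 1: pivot -1 → sign −
step 2: pivot -12/5 → sign −
step 3: pivot -3 → sign −
step 4: row/col 4 already zero → sign 0
signature = (0, 4, 1)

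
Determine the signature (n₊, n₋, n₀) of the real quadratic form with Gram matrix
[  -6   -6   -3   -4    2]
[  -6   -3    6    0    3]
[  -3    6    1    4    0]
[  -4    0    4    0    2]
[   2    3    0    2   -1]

step 0: pivot -6 → sign −
step 1: pivot 3 → sign +
step 2: pivot -49/2 → sign −
step 3: pivot -176/147 → sign −
step 4: pivot 3/44 → sign +
signature = (2, 3, 0)

Answer: (2, 3, 0)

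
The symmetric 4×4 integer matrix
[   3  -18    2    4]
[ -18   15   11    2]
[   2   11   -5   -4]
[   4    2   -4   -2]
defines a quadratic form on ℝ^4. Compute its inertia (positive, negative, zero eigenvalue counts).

Answer: (2, 2, 0)

Derivation:
step 0: pivot 3 → sign +
step 1: pivot -93 → sign −
step 2: pivot -20/31 → sign −
step 3: pivot 1/45 → sign +
signature = (2, 2, 0)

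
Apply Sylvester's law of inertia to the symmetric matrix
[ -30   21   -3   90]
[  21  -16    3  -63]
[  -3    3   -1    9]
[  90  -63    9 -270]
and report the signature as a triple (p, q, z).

Answer: (0, 3, 1)

Derivation:
step 0: pivot -30 → sign −
step 1: pivot -13/10 → sign −
step 2: pivot -1/13 → sign −
step 3: row/col 3 already zero → sign 0
signature = (0, 3, 1)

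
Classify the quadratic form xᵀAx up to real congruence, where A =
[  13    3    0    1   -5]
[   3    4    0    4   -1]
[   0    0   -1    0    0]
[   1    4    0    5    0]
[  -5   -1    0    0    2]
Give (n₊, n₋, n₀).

step 0: pivot 13 → sign +
step 1: pivot 43/13 → sign +
step 2: pivot -1 → sign −
step 3: pivot 27/43 → sign +
step 4: row/col 4 already zero → sign 0
signature = (3, 1, 1)

Answer: (3, 1, 1)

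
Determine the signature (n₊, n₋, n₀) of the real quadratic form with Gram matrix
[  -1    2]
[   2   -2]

Answer: (1, 1, 0)

Derivation:
step 0: pivot -1 → sign −
step 1: pivot 2 → sign +
signature = (1, 1, 0)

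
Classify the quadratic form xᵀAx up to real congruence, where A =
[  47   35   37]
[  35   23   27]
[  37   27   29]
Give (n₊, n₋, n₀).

step 0: pivot 47 → sign +
step 1: pivot -144/47 → sign −
step 2: pivot -1/36 → sign −
signature = (1, 2, 0)

Answer: (1, 2, 0)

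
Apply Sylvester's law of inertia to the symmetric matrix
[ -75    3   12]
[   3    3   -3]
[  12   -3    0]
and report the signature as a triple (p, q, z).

Answer: (1, 2, 0)

Derivation:
step 0: pivot -75 → sign −
step 1: pivot 78/25 → sign +
step 2: pivot -3/26 → sign −
signature = (1, 2, 0)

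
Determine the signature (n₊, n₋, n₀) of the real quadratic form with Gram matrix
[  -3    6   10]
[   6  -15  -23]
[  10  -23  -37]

step 0: pivot -3 → sign −
step 1: pivot -3 → sign −
step 2: pivot -2/3 → sign −
signature = (0, 3, 0)

Answer: (0, 3, 0)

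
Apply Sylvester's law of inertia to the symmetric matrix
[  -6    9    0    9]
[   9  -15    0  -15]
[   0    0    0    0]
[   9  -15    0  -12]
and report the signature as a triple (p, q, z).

Answer: (1, 2, 1)

Derivation:
step 0: pivot -6 → sign −
step 1: pivot -3/2 → sign −
step 2: pivot 3 → sign +
step 3: row/col 3 already zero → sign 0
signature = (1, 2, 1)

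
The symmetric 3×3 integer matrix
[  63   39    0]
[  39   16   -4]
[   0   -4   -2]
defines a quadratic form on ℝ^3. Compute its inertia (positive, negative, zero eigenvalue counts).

step 0: pivot 63 → sign +
step 1: pivot -57/7 → sign −
step 2: pivot -2/57 → sign −
signature = (1, 2, 0)

Answer: (1, 2, 0)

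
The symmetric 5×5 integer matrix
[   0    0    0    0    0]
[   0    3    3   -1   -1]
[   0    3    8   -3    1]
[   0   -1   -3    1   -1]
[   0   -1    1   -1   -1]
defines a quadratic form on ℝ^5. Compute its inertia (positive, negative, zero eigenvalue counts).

step 0: pivot 3 → sign +
step 1: pivot 5 → sign +
step 2: pivot -2/15 → sign −
step 3: row/col 3 already zero → sign 0
step 4: row/col 4 already zero → sign 0
signature = (2, 1, 2)

Answer: (2, 1, 2)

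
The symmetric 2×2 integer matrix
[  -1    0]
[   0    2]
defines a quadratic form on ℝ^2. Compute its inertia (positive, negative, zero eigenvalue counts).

Answer: (1, 1, 0)

Derivation:
step 0: pivot -1 → sign −
step 1: pivot 2 → sign +
signature = (1, 1, 0)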